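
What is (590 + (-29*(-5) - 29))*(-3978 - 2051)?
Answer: -4256474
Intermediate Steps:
(590 + (-29*(-5) - 29))*(-3978 - 2051) = (590 + (145 - 29))*(-6029) = (590 + 116)*(-6029) = 706*(-6029) = -4256474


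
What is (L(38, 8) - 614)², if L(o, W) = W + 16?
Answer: 348100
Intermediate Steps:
L(o, W) = 16 + W
(L(38, 8) - 614)² = ((16 + 8) - 614)² = (24 - 614)² = (-590)² = 348100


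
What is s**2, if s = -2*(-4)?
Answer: 64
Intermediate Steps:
s = 8
s**2 = 8**2 = 64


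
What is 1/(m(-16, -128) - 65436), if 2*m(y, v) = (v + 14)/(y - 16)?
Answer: -32/2093895 ≈ -1.5283e-5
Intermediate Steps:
m(y, v) = (14 + v)/(2*(-16 + y)) (m(y, v) = ((v + 14)/(y - 16))/2 = ((14 + v)/(-16 + y))/2 = (14 + v)/(2*(-16 + y)))
1/(m(-16, -128) - 65436) = 1/((14 - 128)/(2*(-16 - 16)) - 65436) = 1/((1/2)*(-114)/(-32) - 65436) = 1/((1/2)*(-1/32)*(-114) - 65436) = 1/(57/32 - 65436) = 1/(-2093895/32) = -32/2093895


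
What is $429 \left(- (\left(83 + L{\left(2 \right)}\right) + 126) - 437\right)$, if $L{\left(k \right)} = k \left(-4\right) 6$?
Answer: $-256542$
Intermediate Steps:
$L{\left(k \right)} = - 24 k$ ($L{\left(k \right)} = - 4 k 6 = - 24 k$)
$429 \left(- (\left(83 + L{\left(2 \right)}\right) + 126) - 437\right) = 429 \left(- (\left(83 - 48\right) + 126) - 437\right) = 429 \left(- (35 + 126) - 437\right) = 429 \left(\left(-1\right) 161 - 437\right) = 429 \left(-161 - 437\right) = 429 \left(-598\right) = -256542$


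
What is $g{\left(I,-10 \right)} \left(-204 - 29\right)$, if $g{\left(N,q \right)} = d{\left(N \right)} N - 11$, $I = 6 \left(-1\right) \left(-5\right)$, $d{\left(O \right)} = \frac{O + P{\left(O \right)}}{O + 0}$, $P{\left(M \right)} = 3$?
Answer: $-5126$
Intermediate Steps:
$d{\left(O \right)} = \frac{3 + O}{O}$ ($d{\left(O \right)} = \frac{O + 3}{O + 0} = \frac{3 + O}{O}$)
$I = 30$ ($I = \left(-6\right) \left(-5\right) = 30$)
$g{\left(N,q \right)} = -8 + N$ ($g{\left(N,q \right)} = \frac{3 + N}{N} N - 11 = \left(3 + N\right) - 11 = -8 + N$)
$g{\left(I,-10 \right)} \left(-204 - 29\right) = \left(-8 + 30\right) \left(-204 - 29\right) = 22 \left(-204 - 29\right) = 22 \left(-233\right) = -5126$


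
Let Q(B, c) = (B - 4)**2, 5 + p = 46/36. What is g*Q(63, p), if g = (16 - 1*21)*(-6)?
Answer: 104430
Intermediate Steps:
p = -67/18 (p = -5 + 46/36 = -5 + 46*(1/36) = -5 + 23/18 = -67/18 ≈ -3.7222)
Q(B, c) = (-4 + B)**2
g = 30 (g = (16 - 21)*(-6) = -5*(-6) = 30)
g*Q(63, p) = 30*(-4 + 63)**2 = 30*59**2 = 30*3481 = 104430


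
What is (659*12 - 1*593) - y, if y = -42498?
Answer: 49813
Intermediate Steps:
(659*12 - 1*593) - y = (659*12 - 1*593) - 1*(-42498) = (7908 - 593) + 42498 = 7315 + 42498 = 49813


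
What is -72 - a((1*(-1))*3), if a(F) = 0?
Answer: -72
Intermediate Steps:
-72 - a((1*(-1))*3) = -72 - 1*0 = -72 + 0 = -72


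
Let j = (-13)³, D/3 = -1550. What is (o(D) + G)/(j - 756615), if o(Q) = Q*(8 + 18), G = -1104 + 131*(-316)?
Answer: 40850/189703 ≈ 0.21534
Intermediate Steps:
D = -4650 (D = 3*(-1550) = -4650)
G = -42500 (G = -1104 - 41396 = -42500)
o(Q) = 26*Q (o(Q) = Q*26 = 26*Q)
j = -2197
(o(D) + G)/(j - 756615) = (26*(-4650) - 42500)/(-2197 - 756615) = (-120900 - 42500)/(-758812) = -163400*(-1/758812) = 40850/189703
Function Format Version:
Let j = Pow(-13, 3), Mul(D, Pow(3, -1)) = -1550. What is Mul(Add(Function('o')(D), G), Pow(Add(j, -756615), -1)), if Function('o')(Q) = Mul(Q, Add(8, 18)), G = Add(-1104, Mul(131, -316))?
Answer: Rational(40850, 189703) ≈ 0.21534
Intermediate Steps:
D = -4650 (D = Mul(3, -1550) = -4650)
G = -42500 (G = Add(-1104, -41396) = -42500)
Function('o')(Q) = Mul(26, Q) (Function('o')(Q) = Mul(Q, 26) = Mul(26, Q))
j = -2197
Mul(Add(Function('o')(D), G), Pow(Add(j, -756615), -1)) = Mul(Add(Mul(26, -4650), -42500), Pow(Add(-2197, -756615), -1)) = Mul(Add(-120900, -42500), Pow(-758812, -1)) = Mul(-163400, Rational(-1, 758812)) = Rational(40850, 189703)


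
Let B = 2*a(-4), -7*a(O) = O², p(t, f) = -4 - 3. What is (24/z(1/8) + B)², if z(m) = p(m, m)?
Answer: 64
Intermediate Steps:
p(t, f) = -7
z(m) = -7
a(O) = -O²/7
B = -32/7 (B = 2*(-⅐*(-4)²) = 2*(-⅐*16) = 2*(-16/7) = -32/7 ≈ -4.5714)
(24/z(1/8) + B)² = (24/(-7) - 32/7)² = (24*(-⅐) - 32/7)² = (-24/7 - 32/7)² = (-8)² = 64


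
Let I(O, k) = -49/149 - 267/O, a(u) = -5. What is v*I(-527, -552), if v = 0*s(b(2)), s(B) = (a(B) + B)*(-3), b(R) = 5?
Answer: 0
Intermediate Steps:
s(B) = 15 - 3*B (s(B) = (-5 + B)*(-3) = 15 - 3*B)
I(O, k) = -49/149 - 267/O (I(O, k) = -49*1/149 - 267/O = -49/149 - 267/O)
v = 0 (v = 0*(15 - 3*5) = 0*(15 - 15) = 0*0 = 0)
v*I(-527, -552) = 0*(-49/149 - 267/(-527)) = 0*(-49/149 - 267*(-1/527)) = 0*(-49/149 + 267/527) = 0*(13960/78523) = 0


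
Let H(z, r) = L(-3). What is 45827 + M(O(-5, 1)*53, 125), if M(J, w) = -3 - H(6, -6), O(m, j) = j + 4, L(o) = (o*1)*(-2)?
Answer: 45818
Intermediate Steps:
L(o) = -2*o (L(o) = o*(-2) = -2*o)
H(z, r) = 6 (H(z, r) = -2*(-3) = 6)
O(m, j) = 4 + j
M(J, w) = -9 (M(J, w) = -3 - 1*6 = -3 - 6 = -9)
45827 + M(O(-5, 1)*53, 125) = 45827 - 9 = 45818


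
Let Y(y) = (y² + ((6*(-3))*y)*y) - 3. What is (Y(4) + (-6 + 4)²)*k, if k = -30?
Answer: 8130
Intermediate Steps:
Y(y) = -3 - 17*y² (Y(y) = (y² + (-18*y)*y) - 3 = (y² - 18*y²) - 3 = -17*y² - 3 = -3 - 17*y²)
(Y(4) + (-6 + 4)²)*k = ((-3 - 17*4²) + (-6 + 4)²)*(-30) = ((-3 - 17*16) + (-2)²)*(-30) = ((-3 - 272) + 4)*(-30) = (-275 + 4)*(-30) = -271*(-30) = 8130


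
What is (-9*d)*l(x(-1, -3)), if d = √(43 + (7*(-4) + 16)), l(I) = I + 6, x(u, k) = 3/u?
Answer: -27*√31 ≈ -150.33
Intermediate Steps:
l(I) = 6 + I
d = √31 (d = √(43 + (-28 + 16)) = √(43 - 12) = √31 ≈ 5.5678)
(-9*d)*l(x(-1, -3)) = (-9*√31)*(6 + 3/(-1)) = (-9*√31)*(6 + 3*(-1)) = (-9*√31)*(6 - 3) = -9*√31*3 = -27*√31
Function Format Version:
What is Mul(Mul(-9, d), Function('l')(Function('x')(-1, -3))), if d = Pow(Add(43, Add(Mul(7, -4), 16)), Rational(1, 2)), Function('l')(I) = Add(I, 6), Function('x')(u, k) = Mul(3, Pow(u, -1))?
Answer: Mul(-27, Pow(31, Rational(1, 2))) ≈ -150.33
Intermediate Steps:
Function('l')(I) = Add(6, I)
d = Pow(31, Rational(1, 2)) (d = Pow(Add(43, Add(-28, 16)), Rational(1, 2)) = Pow(Add(43, -12), Rational(1, 2)) = Pow(31, Rational(1, 2)) ≈ 5.5678)
Mul(Mul(-9, d), Function('l')(Function('x')(-1, -3))) = Mul(Mul(-9, Pow(31, Rational(1, 2))), Add(6, Mul(3, Pow(-1, -1)))) = Mul(Mul(-9, Pow(31, Rational(1, 2))), Add(6, Mul(3, -1))) = Mul(Mul(-9, Pow(31, Rational(1, 2))), Add(6, -3)) = Mul(Mul(-9, Pow(31, Rational(1, 2))), 3) = Mul(-27, Pow(31, Rational(1, 2)))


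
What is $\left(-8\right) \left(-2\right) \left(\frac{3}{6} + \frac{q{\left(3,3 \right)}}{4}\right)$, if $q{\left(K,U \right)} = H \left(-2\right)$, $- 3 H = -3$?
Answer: $0$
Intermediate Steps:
$H = 1$ ($H = \left(- \frac{1}{3}\right) \left(-3\right) = 1$)
$q{\left(K,U \right)} = -2$ ($q{\left(K,U \right)} = 1 \left(-2\right) = -2$)
$\left(-8\right) \left(-2\right) \left(\frac{3}{6} + \frac{q{\left(3,3 \right)}}{4}\right) = \left(-8\right) \left(-2\right) \left(\frac{3}{6} - \frac{2}{4}\right) = 16 \left(3 \cdot \frac{1}{6} - \frac{1}{2}\right) = 16 \left(\frac{1}{2} - \frac{1}{2}\right) = 16 \cdot 0 = 0$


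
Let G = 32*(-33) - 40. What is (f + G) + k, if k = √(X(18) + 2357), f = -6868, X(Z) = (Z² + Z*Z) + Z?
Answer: -7964 + √3023 ≈ -7909.0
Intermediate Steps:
X(Z) = Z + 2*Z² (X(Z) = (Z² + Z²) + Z = 2*Z² + Z = Z + 2*Z²)
k = √3023 (k = √(18*(1 + 2*18) + 2357) = √(18*(1 + 36) + 2357) = √(18*37 + 2357) = √(666 + 2357) = √3023 ≈ 54.982)
G = -1096 (G = -1056 - 40 = -1096)
(f + G) + k = (-6868 - 1096) + √3023 = -7964 + √3023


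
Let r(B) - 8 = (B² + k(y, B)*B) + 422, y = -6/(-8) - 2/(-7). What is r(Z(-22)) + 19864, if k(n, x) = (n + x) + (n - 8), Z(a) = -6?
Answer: 142811/7 ≈ 20402.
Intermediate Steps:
y = 29/28 (y = -6*(-⅛) - 2*(-⅐) = ¾ + 2/7 = 29/28 ≈ 1.0357)
k(n, x) = -8 + x + 2*n (k(n, x) = (n + x) + (-8 + n) = -8 + x + 2*n)
r(B) = 430 + B² + B*(-83/14 + B) (r(B) = 8 + ((B² + (-8 + B + 2*(29/28))*B) + 422) = 8 + ((B² + (-8 + B + 29/14)*B) + 422) = 8 + ((B² + (-83/14 + B)*B) + 422) = 8 + ((B² + B*(-83/14 + B)) + 422) = 8 + (422 + B² + B*(-83/14 + B)) = 430 + B² + B*(-83/14 + B))
r(Z(-22)) + 19864 = (430 + 2*(-6)² - 83/14*(-6)) + 19864 = (430 + 2*36 + 249/7) + 19864 = (430 + 72 + 249/7) + 19864 = 3763/7 + 19864 = 142811/7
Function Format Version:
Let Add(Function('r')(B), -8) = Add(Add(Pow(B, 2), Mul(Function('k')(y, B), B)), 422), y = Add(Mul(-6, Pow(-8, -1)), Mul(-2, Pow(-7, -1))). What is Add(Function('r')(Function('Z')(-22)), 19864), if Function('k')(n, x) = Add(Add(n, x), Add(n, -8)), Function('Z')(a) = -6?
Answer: Rational(142811, 7) ≈ 20402.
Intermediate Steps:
y = Rational(29, 28) (y = Add(Mul(-6, Rational(-1, 8)), Mul(-2, Rational(-1, 7))) = Add(Rational(3, 4), Rational(2, 7)) = Rational(29, 28) ≈ 1.0357)
Function('k')(n, x) = Add(-8, x, Mul(2, n)) (Function('k')(n, x) = Add(Add(n, x), Add(-8, n)) = Add(-8, x, Mul(2, n)))
Function('r')(B) = Add(430, Pow(B, 2), Mul(B, Add(Rational(-83, 14), B))) (Function('r')(B) = Add(8, Add(Add(Pow(B, 2), Mul(Add(-8, B, Mul(2, Rational(29, 28))), B)), 422)) = Add(8, Add(Add(Pow(B, 2), Mul(Add(-8, B, Rational(29, 14)), B)), 422)) = Add(8, Add(Add(Pow(B, 2), Mul(Add(Rational(-83, 14), B), B)), 422)) = Add(8, Add(Add(Pow(B, 2), Mul(B, Add(Rational(-83, 14), B))), 422)) = Add(8, Add(422, Pow(B, 2), Mul(B, Add(Rational(-83, 14), B)))) = Add(430, Pow(B, 2), Mul(B, Add(Rational(-83, 14), B))))
Add(Function('r')(Function('Z')(-22)), 19864) = Add(Add(430, Mul(2, Pow(-6, 2)), Mul(Rational(-83, 14), -6)), 19864) = Add(Add(430, Mul(2, 36), Rational(249, 7)), 19864) = Add(Add(430, 72, Rational(249, 7)), 19864) = Add(Rational(3763, 7), 19864) = Rational(142811, 7)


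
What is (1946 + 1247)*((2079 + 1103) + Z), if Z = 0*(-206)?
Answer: 10160126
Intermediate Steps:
Z = 0
(1946 + 1247)*((2079 + 1103) + Z) = (1946 + 1247)*((2079 + 1103) + 0) = 3193*(3182 + 0) = 3193*3182 = 10160126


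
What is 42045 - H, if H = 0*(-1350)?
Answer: 42045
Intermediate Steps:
H = 0
42045 - H = 42045 - 1*0 = 42045 + 0 = 42045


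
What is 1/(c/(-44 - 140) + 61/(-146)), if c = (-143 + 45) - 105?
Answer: 13432/9207 ≈ 1.4589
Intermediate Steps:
c = -203 (c = -98 - 105 = -203)
1/(c/(-44 - 140) + 61/(-146)) = 1/(-203/(-44 - 140) + 61/(-146)) = 1/(-203/(-184) + 61*(-1/146)) = 1/(-203*(-1/184) - 61/146) = 1/(203/184 - 61/146) = 1/(9207/13432) = 13432/9207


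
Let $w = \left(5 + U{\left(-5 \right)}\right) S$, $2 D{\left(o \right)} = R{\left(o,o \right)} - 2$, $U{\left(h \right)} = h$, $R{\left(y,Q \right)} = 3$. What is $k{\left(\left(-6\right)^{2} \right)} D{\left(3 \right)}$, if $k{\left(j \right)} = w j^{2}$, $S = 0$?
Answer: $0$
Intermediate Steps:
$D{\left(o \right)} = \frac{1}{2}$ ($D{\left(o \right)} = \frac{3 - 2}{2} = \frac{1}{2} \cdot 1 = \frac{1}{2}$)
$w = 0$ ($w = \left(5 - 5\right) 0 = 0 \cdot 0 = 0$)
$k{\left(j \right)} = 0$ ($k{\left(j \right)} = 0 j^{2} = 0$)
$k{\left(\left(-6\right)^{2} \right)} D{\left(3 \right)} = 0 \cdot \frac{1}{2} = 0$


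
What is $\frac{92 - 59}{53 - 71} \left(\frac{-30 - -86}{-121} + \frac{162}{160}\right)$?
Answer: $- \frac{5321}{5280} \approx -1.0078$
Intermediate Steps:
$\frac{92 - 59}{53 - 71} \left(\frac{-30 - -86}{-121} + \frac{162}{160}\right) = \frac{33}{-18} \left(\left(-30 + 86\right) \left(- \frac{1}{121}\right) + 162 \cdot \frac{1}{160}\right) = 33 \left(- \frac{1}{18}\right) \left(56 \left(- \frac{1}{121}\right) + \frac{81}{80}\right) = - \frac{11 \left(- \frac{56}{121} + \frac{81}{80}\right)}{6} = \left(- \frac{11}{6}\right) \frac{5321}{9680} = - \frac{5321}{5280}$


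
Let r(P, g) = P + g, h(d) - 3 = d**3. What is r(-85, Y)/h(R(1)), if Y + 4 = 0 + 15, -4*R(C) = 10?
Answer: 592/101 ≈ 5.8614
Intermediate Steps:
R(C) = -5/2 (R(C) = -1/4*10 = -5/2)
Y = 11 (Y = -4 + (0 + 15) = -4 + 15 = 11)
h(d) = 3 + d**3
r(-85, Y)/h(R(1)) = (-85 + 11)/(3 + (-5/2)**3) = -74/(3 - 125/8) = -74/(-101/8) = -74*(-8/101) = 592/101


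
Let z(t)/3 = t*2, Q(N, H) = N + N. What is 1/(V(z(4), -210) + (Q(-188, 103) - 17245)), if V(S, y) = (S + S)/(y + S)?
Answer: -31/546259 ≈ -5.6750e-5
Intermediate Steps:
Q(N, H) = 2*N
z(t) = 6*t (z(t) = 3*(t*2) = 3*(2*t) = 6*t)
V(S, y) = 2*S/(S + y) (V(S, y) = (2*S)/(S + y) = 2*S/(S + y))
1/(V(z(4), -210) + (Q(-188, 103) - 17245)) = 1/(2*(6*4)/(6*4 - 210) + (2*(-188) - 17245)) = 1/(2*24/(24 - 210) + (-376 - 17245)) = 1/(2*24/(-186) - 17621) = 1/(2*24*(-1/186) - 17621) = 1/(-8/31 - 17621) = 1/(-546259/31) = -31/546259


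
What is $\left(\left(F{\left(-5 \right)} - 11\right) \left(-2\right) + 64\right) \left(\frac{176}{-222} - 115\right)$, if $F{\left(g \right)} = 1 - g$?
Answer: $- \frac{25706}{3} \approx -8568.7$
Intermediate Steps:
$\left(\left(F{\left(-5 \right)} - 11\right) \left(-2\right) + 64\right) \left(\frac{176}{-222} - 115\right) = \left(\left(\left(1 - -5\right) - 11\right) \left(-2\right) + 64\right) \left(\frac{176}{-222} - 115\right) = \left(\left(\left(1 + 5\right) - 11\right) \left(-2\right) + 64\right) \left(176 \left(- \frac{1}{222}\right) - 115\right) = \left(\left(6 - 11\right) \left(-2\right) + 64\right) \left(- \frac{88}{111} - 115\right) = \left(\left(-5\right) \left(-2\right) + 64\right) \left(- \frac{12853}{111}\right) = \left(10 + 64\right) \left(- \frac{12853}{111}\right) = 74 \left(- \frac{12853}{111}\right) = - \frac{25706}{3}$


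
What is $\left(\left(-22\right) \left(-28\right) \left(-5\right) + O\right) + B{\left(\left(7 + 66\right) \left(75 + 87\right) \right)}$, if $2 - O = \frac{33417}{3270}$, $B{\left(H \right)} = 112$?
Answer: $- \frac{3244079}{1090} \approx -2976.2$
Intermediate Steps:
$O = - \frac{8959}{1090}$ ($O = 2 - \frac{33417}{3270} = 2 - 33417 \cdot \frac{1}{3270} = 2 - \frac{11139}{1090} = - \frac{8959}{1090} \approx -8.2193$)
$\left(\left(-22\right) \left(-28\right) \left(-5\right) + O\right) + B{\left(\left(7 + 66\right) \left(75 + 87\right) \right)} = \left(\left(-22\right) \left(-28\right) \left(-5\right) - \frac{8959}{1090}\right) + 112 = \left(616 \left(-5\right) - \frac{8959}{1090}\right) + 112 = \left(-3080 - \frac{8959}{1090}\right) + 112 = - \frac{3366159}{1090} + 112 = - \frac{3244079}{1090}$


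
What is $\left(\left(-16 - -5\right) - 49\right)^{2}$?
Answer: $3600$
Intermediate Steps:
$\left(\left(-16 - -5\right) - 49\right)^{2} = \left(\left(-16 + 5\right) - 49\right)^{2} = \left(-11 - 49\right)^{2} = \left(-60\right)^{2} = 3600$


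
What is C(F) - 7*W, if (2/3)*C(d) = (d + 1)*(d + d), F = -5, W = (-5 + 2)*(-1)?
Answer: 39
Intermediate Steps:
W = 3 (W = -3*(-1) = 3)
C(d) = 3*d*(1 + d) (C(d) = 3*((d + 1)*(d + d))/2 = 3*((1 + d)*(2*d))/2 = 3*(2*d*(1 + d))/2 = 3*d*(1 + d))
C(F) - 7*W = 3*(-5)*(1 - 5) - 7*3 = 3*(-5)*(-4) - 21 = 60 - 21 = 39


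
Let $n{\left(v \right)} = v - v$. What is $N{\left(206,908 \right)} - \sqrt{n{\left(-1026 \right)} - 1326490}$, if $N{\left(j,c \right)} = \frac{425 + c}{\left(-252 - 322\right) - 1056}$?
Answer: $- \frac{1333}{1630} - i \sqrt{1326490} \approx -0.81779 - 1151.7 i$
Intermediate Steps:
$n{\left(v \right)} = 0$
$N{\left(j,c \right)} = - \frac{85}{326} - \frac{c}{1630}$ ($N{\left(j,c \right)} = \frac{425 + c}{-574 - 1056} = \frac{425 + c}{-1630} = \left(425 + c\right) \left(- \frac{1}{1630}\right) = - \frac{85}{326} - \frac{c}{1630}$)
$N{\left(206,908 \right)} - \sqrt{n{\left(-1026 \right)} - 1326490} = \left(- \frac{85}{326} - \frac{454}{815}\right) - \sqrt{0 - 1326490} = \left(- \frac{85}{326} - \frac{454}{815}\right) - \sqrt{-1326490} = - \frac{1333}{1630} - i \sqrt{1326490}$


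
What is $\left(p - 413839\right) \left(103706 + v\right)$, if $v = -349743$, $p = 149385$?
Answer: $65065468798$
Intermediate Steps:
$\left(p - 413839\right) \left(103706 + v\right) = \left(149385 - 413839\right) \left(103706 - 349743\right) = \left(-264454\right) \left(-246037\right) = 65065468798$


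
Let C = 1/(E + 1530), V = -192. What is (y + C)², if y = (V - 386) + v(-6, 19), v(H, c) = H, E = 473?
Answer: 1368317402001/4012009 ≈ 3.4106e+5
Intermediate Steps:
y = -584 (y = (-192 - 386) - 6 = -578 - 6 = -584)
C = 1/2003 (C = 1/(473 + 1530) = 1/2003 ≈ 0.00049925)
(y + C)² = (-584 + 1/2003)² = (-1169751/2003)² = 1368317402001/4012009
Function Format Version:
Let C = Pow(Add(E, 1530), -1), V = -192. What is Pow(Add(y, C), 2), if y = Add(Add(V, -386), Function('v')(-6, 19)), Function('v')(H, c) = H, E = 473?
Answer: Rational(1368317402001, 4012009) ≈ 3.4106e+5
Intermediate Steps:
y = -584 (y = Add(Add(-192, -386), -6) = Add(-578, -6) = -584)
C = Rational(1, 2003) (C = Pow(Add(473, 1530), -1) = Pow(2003, -1) = Rational(1, 2003) ≈ 0.00049925)
Pow(Add(y, C), 2) = Pow(Add(-584, Rational(1, 2003)), 2) = Pow(Rational(-1169751, 2003), 2) = Rational(1368317402001, 4012009)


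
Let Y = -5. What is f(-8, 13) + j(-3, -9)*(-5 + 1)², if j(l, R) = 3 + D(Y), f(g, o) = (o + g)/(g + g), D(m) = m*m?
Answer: 7163/16 ≈ 447.69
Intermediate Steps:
D(m) = m²
f(g, o) = (g + o)/(2*g) (f(g, o) = (g + o)/((2*g)) = (g + o)*(1/(2*g)) = (g + o)/(2*g))
j(l, R) = 28 (j(l, R) = 3 + (-5)² = 3 + 25 = 28)
f(-8, 13) + j(-3, -9)*(-5 + 1)² = (½)*(-8 + 13)/(-8) + 28*(-5 + 1)² = (½)*(-⅛)*5 + 28*(-4)² = -5/16 + 28*16 = -5/16 + 448 = 7163/16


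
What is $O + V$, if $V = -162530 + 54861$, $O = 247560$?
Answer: $139891$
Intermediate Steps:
$V = -107669$
$O + V = 247560 - 107669 = 139891$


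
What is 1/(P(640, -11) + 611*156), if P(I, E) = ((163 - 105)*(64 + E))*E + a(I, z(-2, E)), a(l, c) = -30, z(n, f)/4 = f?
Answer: 1/61472 ≈ 1.6268e-5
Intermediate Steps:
z(n, f) = 4*f
P(I, E) = -30 + E*(3712 + 58*E) (P(I, E) = ((163 - 105)*(64 + E))*E - 30 = (58*(64 + E))*E - 30 = (3712 + 58*E)*E - 30 = E*(3712 + 58*E) - 30 = -30 + E*(3712 + 58*E))
1/(P(640, -11) + 611*156) = 1/((-30 + 58*(-11)**2 + 3712*(-11)) + 611*156) = 1/((-30 + 58*121 - 40832) + 95316) = 1/((-30 + 7018 - 40832) + 95316) = 1/(-33844 + 95316) = 1/61472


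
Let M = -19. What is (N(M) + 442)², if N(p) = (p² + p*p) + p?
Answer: 1311025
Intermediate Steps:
N(p) = p + 2*p² (N(p) = (p² + p²) + p = 2*p² + p = p + 2*p²)
(N(M) + 442)² = (-19*(1 + 2*(-19)) + 442)² = (-19*(1 - 38) + 442)² = (-19*(-37) + 442)² = (703 + 442)² = 1145² = 1311025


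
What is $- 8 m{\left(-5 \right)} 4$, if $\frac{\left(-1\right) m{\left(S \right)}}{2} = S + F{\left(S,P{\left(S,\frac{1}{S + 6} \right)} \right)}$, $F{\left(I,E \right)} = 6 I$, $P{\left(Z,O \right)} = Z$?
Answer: $-2240$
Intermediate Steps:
$m{\left(S \right)} = - 14 S$ ($m{\left(S \right)} = - 2 \left(S + 6 S\right) = - 2 \cdot 7 S = - 14 S$)
$- 8 m{\left(-5 \right)} 4 = - 8 \left(\left(-14\right) \left(-5\right)\right) 4 = \left(-8\right) 70 \cdot 4 = \left(-560\right) 4 = -2240$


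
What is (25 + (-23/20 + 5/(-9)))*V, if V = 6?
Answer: 4193/30 ≈ 139.77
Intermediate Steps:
(25 + (-23/20 + 5/(-9)))*V = (25 + (-23/20 + 5/(-9)))*6 = (25 + (-23*1/20 + 5*(-⅑)))*6 = (25 + (-23/20 - 5/9))*6 = (25 - 307/180)*6 = (4193/180)*6 = 4193/30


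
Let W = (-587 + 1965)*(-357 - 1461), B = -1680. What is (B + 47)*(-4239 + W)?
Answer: 4097920419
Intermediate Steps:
W = -2505204 (W = 1378*(-1818) = -2505204)
(B + 47)*(-4239 + W) = (-1680 + 47)*(-4239 - 2505204) = -1633*(-2509443) = 4097920419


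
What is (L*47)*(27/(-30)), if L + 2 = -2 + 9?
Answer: -423/2 ≈ -211.50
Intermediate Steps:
L = 5 (L = -2 + (-2 + 9) = -2 + 7 = 5)
(L*47)*(27/(-30)) = (5*47)*(27/(-30)) = 235*(27*(-1/30)) = 235*(-9/10) = -423/2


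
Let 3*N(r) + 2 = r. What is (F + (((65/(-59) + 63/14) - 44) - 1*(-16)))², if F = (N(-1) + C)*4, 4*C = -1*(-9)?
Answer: 5349969/13924 ≈ 384.23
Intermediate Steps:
N(r) = -⅔ + r/3
C = 9/4 (C = (-1*(-9))/4 = (¼)*9 = 9/4 ≈ 2.2500)
F = 5 (F = ((-⅔ + (⅓)*(-1)) + 9/4)*4 = ((-⅔ - ⅓) + 9/4)*4 = (-1 + 9/4)*4 = (5/4)*4 = 5)
(F + (((65/(-59) + 63/14) - 44) - 1*(-16)))² = (5 + (((65/(-59) + 63/14) - 44) - 1*(-16)))² = (5 + (((65*(-1/59) + 63*(1/14)) - 44) + 16))² = (5 + (((-65/59 + 9/2) - 44) + 16))² = (5 + ((401/118 - 44) + 16))² = (5 + (-4791/118 + 16))² = (5 - 2903/118)² = (-2313/118)² = 5349969/13924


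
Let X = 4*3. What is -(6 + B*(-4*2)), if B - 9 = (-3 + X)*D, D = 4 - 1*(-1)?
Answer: 426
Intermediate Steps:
D = 5 (D = 4 + 1 = 5)
X = 12
B = 54 (B = 9 + (-3 + 12)*5 = 9 + 9*5 = 9 + 45 = 54)
-(6 + B*(-4*2)) = -(6 + 54*(-4*2)) = -(6 + 54*(-8)) = -(6 - 432) = -1*(-426) = 426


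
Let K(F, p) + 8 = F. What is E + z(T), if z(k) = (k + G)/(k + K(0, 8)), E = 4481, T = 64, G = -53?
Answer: 250947/56 ≈ 4481.2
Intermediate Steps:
K(F, p) = -8 + F
z(k) = (-53 + k)/(-8 + k) (z(k) = (k - 53)/(k + (-8 + 0)) = (-53 + k)/(k - 8) = (-53 + k)/(-8 + k))
E + z(T) = 4481 + (-53 + 64)/(-8 + 64) = 4481 + 11/56 = 250947/56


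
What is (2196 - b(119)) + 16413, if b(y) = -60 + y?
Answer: 18550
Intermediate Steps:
(2196 - b(119)) + 16413 = (2196 - (-60 + 119)) + 16413 = (2196 - 1*59) + 16413 = (2196 - 59) + 16413 = 2137 + 16413 = 18550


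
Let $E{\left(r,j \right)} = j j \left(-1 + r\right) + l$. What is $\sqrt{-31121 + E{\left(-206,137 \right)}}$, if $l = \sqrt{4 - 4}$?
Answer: $4 i \sqrt{244769} \approx 1979.0 i$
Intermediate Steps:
$l = 0$ ($l = \sqrt{0} = 0$)
$E{\left(r,j \right)} = j^{2} \left(-1 + r\right)$ ($E{\left(r,j \right)} = j j \left(-1 + r\right) + 0 = j^{2} \left(-1 + r\right) + 0 = j^{2} \left(-1 + r\right)$)
$\sqrt{-31121 + E{\left(-206,137 \right)}} = \sqrt{-31121 + 137^{2} \left(-1 - 206\right)} = \sqrt{-31121 + 18769 \left(-207\right)} = \sqrt{-31121 - 3885183} = \sqrt{-3916304} = 4 i \sqrt{244769}$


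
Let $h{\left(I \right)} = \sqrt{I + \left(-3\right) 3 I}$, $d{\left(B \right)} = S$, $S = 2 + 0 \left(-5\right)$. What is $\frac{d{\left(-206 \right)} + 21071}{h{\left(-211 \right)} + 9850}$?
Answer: $\frac{103784525}{48510406} - \frac{21073 \sqrt{422}}{48510406} \approx 2.1305$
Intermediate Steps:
$S = 2$ ($S = 2 + 0 = 2$)
$d{\left(B \right)} = 2$
$h{\left(I \right)} = 2 \sqrt{2} \sqrt{- I}$ ($h{\left(I \right)} = \sqrt{I - 9 I} = \sqrt{- 8 I} = 2 \sqrt{2} \sqrt{- I}$)
$\frac{d{\left(-206 \right)} + 21071}{h{\left(-211 \right)} + 9850} = \frac{2 + 21071}{2 \sqrt{2} \sqrt{\left(-1\right) \left(-211\right)} + 9850} = \frac{21073}{2 \sqrt{2} \sqrt{211} + 9850} = \frac{21073}{2 \sqrt{422} + 9850} = \frac{21073}{9850 + 2 \sqrt{422}}$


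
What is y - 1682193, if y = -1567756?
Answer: -3249949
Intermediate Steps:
y - 1682193 = -1567756 - 1682193 = -3249949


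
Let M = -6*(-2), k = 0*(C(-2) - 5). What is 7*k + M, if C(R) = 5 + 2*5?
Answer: 12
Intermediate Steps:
C(R) = 15 (C(R) = 5 + 10 = 15)
k = 0 (k = 0*(15 - 5) = 0*10 = 0)
M = 12 (M = -(-12) = -1*(-12) = 12)
7*k + M = 7*0 + 12 = 0 + 12 = 12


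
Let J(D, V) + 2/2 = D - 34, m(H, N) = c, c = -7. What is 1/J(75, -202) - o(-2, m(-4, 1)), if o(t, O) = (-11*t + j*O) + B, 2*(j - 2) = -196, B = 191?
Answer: -35399/40 ≈ -884.97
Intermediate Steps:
m(H, N) = -7
j = -96 (j = 2 + (½)*(-196) = 2 - 98 = -96)
J(D, V) = -35 + D (J(D, V) = -1 + (D - 34) = -1 + (-34 + D) = -35 + D)
o(t, O) = 191 - 96*O - 11*t (o(t, O) = (-11*t - 96*O) + 191 = (-96*O - 11*t) + 191 = 191 - 96*O - 11*t)
1/J(75, -202) - o(-2, m(-4, 1)) = 1/(-35 + 75) - (191 - 96*(-7) - 11*(-2)) = 1/40 - (191 + 672 + 22) = 1/40 - 1*885 = 1/40 - 885 = -35399/40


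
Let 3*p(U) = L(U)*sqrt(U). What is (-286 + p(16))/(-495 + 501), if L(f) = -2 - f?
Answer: -155/3 ≈ -51.667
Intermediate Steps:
p(U) = sqrt(U)*(-2 - U)/3 (p(U) = ((-2 - U)*sqrt(U))/3 = (sqrt(U)*(-2 - U))/3 = sqrt(U)*(-2 - U)/3)
(-286 + p(16))/(-495 + 501) = (-286 + sqrt(16)*(-2 - 1*16)/3)/(-495 + 501) = (-286 + (1/3)*4*(-2 - 16))/6 = (-286 + (1/3)*4*(-18))*(1/6) = (-286 - 24)*(1/6) = -310*1/6 = -155/3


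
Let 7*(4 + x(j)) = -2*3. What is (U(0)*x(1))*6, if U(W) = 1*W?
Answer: 0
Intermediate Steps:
U(W) = W
x(j) = -34/7 (x(j) = -4 + (-2*3)/7 = -4 + (⅐)*(-6) = -4 - 6/7 = -34/7)
(U(0)*x(1))*6 = (0*(-34/7))*6 = 0*6 = 0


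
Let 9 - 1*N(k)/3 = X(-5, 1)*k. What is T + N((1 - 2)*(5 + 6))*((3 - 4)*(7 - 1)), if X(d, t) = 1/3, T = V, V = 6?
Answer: -222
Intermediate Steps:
T = 6
X(d, t) = ⅓
N(k) = 27 - k
T + N((1 - 2)*(5 + 6))*((3 - 4)*(7 - 1)) = 6 + (27 - (1 - 2)*(5 + 6))*((3 - 4)*(7 - 1)) = 6 + (27 - (-1)*11)*(-1*6) = 6 + (27 - 1*(-11))*(-6) = 6 + (27 + 11)*(-6) = 6 + 38*(-6) = 6 - 228 = -222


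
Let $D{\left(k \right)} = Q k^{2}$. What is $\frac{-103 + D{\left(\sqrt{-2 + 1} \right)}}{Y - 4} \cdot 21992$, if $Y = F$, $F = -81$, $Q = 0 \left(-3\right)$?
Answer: $\frac{2265176}{85} \approx 26649.0$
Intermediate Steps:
$Q = 0$
$Y = -81$
$D{\left(k \right)} = 0$ ($D{\left(k \right)} = 0 k^{2} = 0$)
$\frac{-103 + D{\left(\sqrt{-2 + 1} \right)}}{Y - 4} \cdot 21992 = \frac{-103 + 0}{-81 - 4} \cdot 21992 = - \frac{103}{-85} \cdot 21992 = \left(-103\right) \left(- \frac{1}{85}\right) 21992 = \frac{103}{85} \cdot 21992 = \frac{2265176}{85}$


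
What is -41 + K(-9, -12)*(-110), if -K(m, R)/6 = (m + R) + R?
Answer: -21821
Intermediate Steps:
K(m, R) = -12*R - 6*m (K(m, R) = -6*((m + R) + R) = -6*((R + m) + R) = -6*(m + 2*R) = -12*R - 6*m)
-41 + K(-9, -12)*(-110) = -41 + (-12*(-12) - 6*(-9))*(-110) = -41 + (144 + 54)*(-110) = -41 + 198*(-110) = -41 - 21780 = -21821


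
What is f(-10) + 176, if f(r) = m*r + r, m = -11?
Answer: 276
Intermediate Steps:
f(r) = -10*r (f(r) = -11*r + r = -10*r)
f(-10) + 176 = -10*(-10) + 176 = 100 + 176 = 276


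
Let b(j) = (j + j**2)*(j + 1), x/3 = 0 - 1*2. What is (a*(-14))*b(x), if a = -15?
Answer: -31500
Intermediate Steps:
x = -6 (x = 3*(0 - 1*2) = 3*(0 - 2) = 3*(-2) = -6)
b(j) = (1 + j)*(j + j**2) (b(j) = (j + j**2)*(1 + j) = (1 + j)*(j + j**2))
(a*(-14))*b(x) = (-15*(-14))*(-6*(1 + (-6)**2 + 2*(-6))) = 210*(-6*(1 + 36 - 12)) = 210*(-6*25) = 210*(-150) = -31500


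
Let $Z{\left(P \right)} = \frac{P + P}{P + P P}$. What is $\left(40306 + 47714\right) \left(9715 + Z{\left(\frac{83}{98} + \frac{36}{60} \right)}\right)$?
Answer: $\frac{1025368305300}{1199} \approx 8.5519 \cdot 10^{8}$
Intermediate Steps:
$Z{\left(P \right)} = \frac{2 P}{P + P^{2}}$
$\left(40306 + 47714\right) \left(9715 + Z{\left(\frac{83}{98} + \frac{36}{60} \right)}\right) = \left(40306 + 47714\right) \left(9715 + \frac{2}{1 + \left(\frac{83}{98} + \frac{36}{60}\right)}\right) = 88020 \left(9715 + \frac{2}{1 + \left(83 \cdot \frac{1}{98} + 36 \cdot \frac{1}{60}\right)}\right) = 88020 \left(9715 + \frac{2}{1 + \left(\frac{83}{98} + \frac{3}{5}\right)}\right) = 88020 \left(9715 + \frac{2}{1 + \frac{709}{490}}\right) = 88020 \left(9715 + \frac{2}{\frac{1199}{490}}\right) = 88020 \left(9715 + 2 \cdot \frac{490}{1199}\right) = 88020 \left(9715 + \frac{980}{1199}\right) = 88020 \cdot \frac{11649265}{1199} = \frac{1025368305300}{1199}$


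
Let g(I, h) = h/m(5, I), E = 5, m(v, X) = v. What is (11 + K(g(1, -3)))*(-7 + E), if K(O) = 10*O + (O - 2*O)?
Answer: -56/5 ≈ -11.200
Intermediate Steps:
g(I, h) = h/5
K(O) = 9*O (K(O) = 10*O - O = 9*O)
(11 + K(g(1, -3)))*(-7 + E) = (11 + 9*((⅕)*(-3)))*(-7 + 5) = (11 + 9*(-⅗))*(-2) = (11 - 27/5)*(-2) = (28/5)*(-2) = -56/5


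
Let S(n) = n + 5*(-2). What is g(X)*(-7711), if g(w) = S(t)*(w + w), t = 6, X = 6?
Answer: 370128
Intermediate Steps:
S(n) = -10 + n (S(n) = n - 10 = -10 + n)
g(w) = -8*w (g(w) = (-10 + 6)*(w + w) = -8*w)
g(X)*(-7711) = -8*6*(-7711) = -48*(-7711) = 370128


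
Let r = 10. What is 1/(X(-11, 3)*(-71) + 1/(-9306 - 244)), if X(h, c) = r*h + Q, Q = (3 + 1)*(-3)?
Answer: 9550/82722099 ≈ 0.00011545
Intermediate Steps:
Q = -12 (Q = 4*(-3) = -12)
X(h, c) = -12 + 10*h (X(h, c) = 10*h - 12 = -12 + 10*h)
1/(X(-11, 3)*(-71) + 1/(-9306 - 244)) = 1/((-12 + 10*(-11))*(-71) + 1/(-9306 - 244)) = 1/((-12 - 110)*(-71) + 1/(-9550)) = 1/(-122*(-71) - 1/9550) = 1/(8662 - 1/9550) = 1/(82722099/9550) = 9550/82722099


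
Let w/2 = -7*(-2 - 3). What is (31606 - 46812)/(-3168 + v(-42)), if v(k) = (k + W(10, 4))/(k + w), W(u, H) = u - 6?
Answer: 212884/44371 ≈ 4.7978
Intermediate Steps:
W(u, H) = -6 + u
w = 70 (w = 2*(-7*(-2 - 3)) = 2*(-7*(-5)) = 2*35 = 70)
v(k) = (4 + k)/(70 + k) (v(k) = (k + (-6 + 10))/(k + 70) = (k + 4)/(70 + k) = (4 + k)/(70 + k))
(31606 - 46812)/(-3168 + v(-42)) = (31606 - 46812)/(-3168 + (4 - 42)/(70 - 42)) = -15206/(-3168 - 38/28) = -15206/(-3168 + (1/28)*(-38)) = -15206/(-3168 - 19/14) = -15206/(-44371/14) = -15206*(-14/44371) = 212884/44371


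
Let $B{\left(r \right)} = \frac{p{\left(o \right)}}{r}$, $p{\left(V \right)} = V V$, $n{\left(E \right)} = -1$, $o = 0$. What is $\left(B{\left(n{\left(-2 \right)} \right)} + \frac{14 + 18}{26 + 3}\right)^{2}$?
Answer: $\frac{1024}{841} \approx 1.2176$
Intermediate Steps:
$p{\left(V \right)} = V^{2}$
$B{\left(r \right)} = 0$ ($B{\left(r \right)} = \frac{0^{2}}{r} = \frac{0}{r} = 0$)
$\left(B{\left(n{\left(-2 \right)} \right)} + \frac{14 + 18}{26 + 3}\right)^{2} = \left(0 + \frac{14 + 18}{26 + 3}\right)^{2} = \left(0 + \frac{32}{29}\right)^{2} = \left(\frac{32}{29}\right)^{2} = \frac{1024}{841}$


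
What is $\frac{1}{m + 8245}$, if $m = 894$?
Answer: $\frac{1}{9139} \approx 0.00010942$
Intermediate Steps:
$\frac{1}{m + 8245} = \frac{1}{894 + 8245} = \frac{1}{9139}$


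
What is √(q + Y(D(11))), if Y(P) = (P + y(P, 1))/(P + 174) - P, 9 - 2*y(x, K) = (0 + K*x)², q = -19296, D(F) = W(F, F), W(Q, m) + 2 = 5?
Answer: 4*I*√4198735/59 ≈ 138.92*I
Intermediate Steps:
W(Q, m) = 3 (W(Q, m) = -2 + 5 = 3)
D(F) = 3
y(x, K) = 9/2 - K²*x²/2 (y(x, K) = 9/2 - (0 + K*x)²/2 = 9/2 - K²*x²/2)
Y(P) = -P + (9/2 + P - P²/2)/(174 + P) (Y(P) = (P + (9/2 - ½*1²*P²))/(P + 174) - P = (P + (9/2 - ½*1*P²))/(174 + P) - P = (P + (9/2 - P²/2))/(174 + P) - P = (9/2 + P - P²/2)/(174 + P) - P = -P + (9/2 + P - P²/2)/(174 + P))
√(q + Y(D(11))) = √(-19296 + (9 - 346*3 - 3*3²)/(2*(174 + 3))) = √(-19296 + (½)*(9 - 1038 - 3*9)/177) = √(-19296 + (½)*(1/177)*(9 - 1038 - 27)) = √(-19296 + (½)*(1/177)*(-1056)) = √(-19296 - 176/59) = √(-1138640/59) = 4*I*√4198735/59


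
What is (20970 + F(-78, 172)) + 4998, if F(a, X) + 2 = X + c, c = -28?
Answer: 26110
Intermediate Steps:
F(a, X) = -30 + X (F(a, X) = -2 + (X - 28) = -2 + (-28 + X) = -30 + X)
(20970 + F(-78, 172)) + 4998 = (20970 + (-30 + 172)) + 4998 = (20970 + 142) + 4998 = 21112 + 4998 = 26110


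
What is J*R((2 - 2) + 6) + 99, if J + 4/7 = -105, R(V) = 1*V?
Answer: -3741/7 ≈ -534.43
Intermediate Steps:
R(V) = V
J = -739/7 (J = -4/7 - 105 = -739/7 ≈ -105.57)
J*R((2 - 2) + 6) + 99 = -739*((2 - 2) + 6)/7 + 99 = -739*(0 + 6)/7 + 99 = -739/7*6 + 99 = -4434/7 + 99 = -3741/7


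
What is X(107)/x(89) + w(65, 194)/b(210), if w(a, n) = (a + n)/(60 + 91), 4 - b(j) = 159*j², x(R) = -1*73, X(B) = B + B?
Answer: -226582426251/77292129608 ≈ -2.9315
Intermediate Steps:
X(B) = 2*B
x(R) = -73
b(j) = 4 - 159*j²
w(a, n) = a/151 + n/151 (w(a, n) = (a + n)/151 = (a + n)*(1/151) = a/151 + n/151)
X(107)/x(89) + w(65, 194)/b(210) = (2*107)/(-73) + ((1/151)*65 + (1/151)*194)/(4 - 159*210²) = 214*(-1/73) + (65/151 + 194/151)/(4 - 159*44100) = -214/73 + 259/(151*(4 - 7011900)) = -214/73 + (259/151)/(-7011896) = -214/73 + (259/151)*(-1/7011896) = -214/73 - 259/1058796296 = -226582426251/77292129608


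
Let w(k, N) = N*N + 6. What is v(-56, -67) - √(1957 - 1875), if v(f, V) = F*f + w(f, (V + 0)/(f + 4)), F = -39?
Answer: 5926249/2704 - √82 ≈ 2182.6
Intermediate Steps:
w(k, N) = 6 + N² (w(k, N) = N² + 6 = 6 + N²)
v(f, V) = 6 - 39*f + V²/(4 + f)² (v(f, V) = -39*f + (6 + ((V + 0)/(f + 4))²) = -39*f + (6 + (V/(4 + f))²) = -39*f + (6 + V²/(4 + f)²) = 6 - 39*f + V²/(4 + f)²)
v(-56, -67) - √(1957 - 1875) = (6 - 39*(-56) + (-67)²/(4 - 56)²) - √(1957 - 1875) = (6 + 2184 + 4489/(-52)²) - √82 = (6 + 2184 + 4489*(1/2704)) - √82 = (6 + 2184 + 4489/2704) - √82 = 5926249/2704 - √82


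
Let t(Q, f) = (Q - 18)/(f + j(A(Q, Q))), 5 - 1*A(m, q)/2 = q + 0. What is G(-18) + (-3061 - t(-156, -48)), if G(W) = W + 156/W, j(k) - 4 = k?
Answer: -1287296/417 ≈ -3087.0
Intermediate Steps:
A(m, q) = 10 - 2*q (A(m, q) = 10 - 2*(q + 0) = 10 - 2*q)
j(k) = 4 + k
t(Q, f) = (-18 + Q)/(14 + f - 2*Q) (t(Q, f) = (Q - 18)/(f + (4 + (10 - 2*Q))) = (-18 + Q)/(f + (14 - 2*Q)) = (-18 + Q)/(14 + f - 2*Q))
G(-18) + (-3061 - t(-156, -48)) = (-18 + 156/(-18)) + (-3061 - (-18 - 156)/(14 - 48 - 2*(-156))) = (-18 + 156*(-1/18)) + (-3061 - (-174)/(14 - 48 + 312)) = (-18 - 26/3) + (-3061 - (-174)/278) = -80/3 + (-3061 - (-174)/278) = -80/3 + (-3061 - 1*(-87/139)) = -80/3 + (-3061 + 87/139) = -80/3 - 425392/139 = -1287296/417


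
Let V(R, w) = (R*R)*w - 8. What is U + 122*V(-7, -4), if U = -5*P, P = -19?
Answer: -24793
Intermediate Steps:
V(R, w) = -8 + w*R**2 (V(R, w) = R**2*w - 8 = w*R**2 - 8 = -8 + w*R**2)
U = 95 (U = -5*(-19) = 95)
U + 122*V(-7, -4) = 95 + 122*(-8 - 4*(-7)**2) = 95 + 122*(-8 - 4*49) = 95 + 122*(-8 - 196) = 95 + 122*(-204) = 95 - 24888 = -24793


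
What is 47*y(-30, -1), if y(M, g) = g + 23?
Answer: 1034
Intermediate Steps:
y(M, g) = 23 + g
47*y(-30, -1) = 47*(23 - 1) = 47*22 = 1034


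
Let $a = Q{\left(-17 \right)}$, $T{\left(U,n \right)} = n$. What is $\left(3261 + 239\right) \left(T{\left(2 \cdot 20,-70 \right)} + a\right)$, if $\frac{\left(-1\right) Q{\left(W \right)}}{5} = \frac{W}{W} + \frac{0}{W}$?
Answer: $-262500$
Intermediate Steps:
$Q{\left(W \right)} = -5$ ($Q{\left(W \right)} = - 5 \left(\frac{W}{W} + \frac{0}{W}\right) = - 5 \left(1 + 0\right) = \left(-5\right) 1 = -5$)
$a = -5$
$\left(3261 + 239\right) \left(T{\left(2 \cdot 20,-70 \right)} + a\right) = \left(3261 + 239\right) \left(-70 - 5\right) = 3500 \left(-75\right) = -262500$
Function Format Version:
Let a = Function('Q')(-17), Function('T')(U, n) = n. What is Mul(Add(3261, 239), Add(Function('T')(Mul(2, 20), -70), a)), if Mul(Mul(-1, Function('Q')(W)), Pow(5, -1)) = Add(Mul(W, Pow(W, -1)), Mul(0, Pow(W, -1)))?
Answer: -262500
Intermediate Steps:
Function('Q')(W) = -5 (Function('Q')(W) = Mul(-5, Add(Mul(W, Pow(W, -1)), Mul(0, Pow(W, -1)))) = Mul(-5, Add(1, 0)) = Mul(-5, 1) = -5)
a = -5
Mul(Add(3261, 239), Add(Function('T')(Mul(2, 20), -70), a)) = Mul(Add(3261, 239), Add(-70, -5)) = Mul(3500, -75) = -262500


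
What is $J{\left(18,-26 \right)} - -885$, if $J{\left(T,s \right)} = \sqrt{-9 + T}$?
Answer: $888$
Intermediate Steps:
$J{\left(18,-26 \right)} - -885 = \sqrt{-9 + 18} - -885 = \sqrt{9} + 885 = 3 + 885 = 888$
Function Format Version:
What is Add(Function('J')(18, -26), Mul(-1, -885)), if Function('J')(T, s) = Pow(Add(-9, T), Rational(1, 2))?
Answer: 888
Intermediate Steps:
Add(Function('J')(18, -26), Mul(-1, -885)) = Add(Pow(Add(-9, 18), Rational(1, 2)), Mul(-1, -885)) = Add(Pow(9, Rational(1, 2)), 885) = Add(3, 885) = 888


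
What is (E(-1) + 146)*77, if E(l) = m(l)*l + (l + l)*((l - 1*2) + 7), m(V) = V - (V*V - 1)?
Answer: 10703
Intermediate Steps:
m(V) = 1 + V - V**2 (m(V) = V - (V**2 - 1) = V - (-1 + V**2) = V + (1 - V**2) = 1 + V - V**2)
E(l) = l*(1 + l - l**2) + 2*l*(5 + l) (E(l) = (1 + l - l**2)*l + (l + l)*((l - 1*2) + 7) = l*(1 + l - l**2) + (2*l)*((l - 2) + 7) = l*(1 + l - l**2) + (2*l)*((-2 + l) + 7) = l*(1 + l - l**2) + (2*l)*(5 + l) = l*(1 + l - l**2) + 2*l*(5 + l))
(E(-1) + 146)*77 = (-(11 - 1*(-1)**2 + 3*(-1)) + 146)*77 = (-(11 - 1*1 - 3) + 146)*77 = (-(11 - 1 - 3) + 146)*77 = (-1*7 + 146)*77 = (-7 + 146)*77 = 139*77 = 10703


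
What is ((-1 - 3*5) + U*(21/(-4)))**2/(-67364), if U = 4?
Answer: -1369/67364 ≈ -0.020322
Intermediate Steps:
((-1 - 3*5) + U*(21/(-4)))**2/(-67364) = ((-1 - 3*5) + 4*(21/(-4)))**2/(-67364) = ((-1 - 15) + 4*(21*(-1/4)))**2*(-1/67364) = (-16 + 4*(-21/4))**2*(-1/67364) = (-16 - 21)**2*(-1/67364) = (-37)**2*(-1/67364) = 1369*(-1/67364) = -1369/67364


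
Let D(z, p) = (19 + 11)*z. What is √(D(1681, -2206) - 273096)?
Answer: I*√222666 ≈ 471.88*I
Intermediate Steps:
D(z, p) = 30*z
√(D(1681, -2206) - 273096) = √(30*1681 - 273096) = √(50430 - 273096) = √(-222666) = I*√222666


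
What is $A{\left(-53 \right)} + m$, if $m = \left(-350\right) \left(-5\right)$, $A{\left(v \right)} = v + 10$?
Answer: $1707$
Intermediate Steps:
$A{\left(v \right)} = 10 + v$
$m = 1750$
$A{\left(-53 \right)} + m = \left(10 - 53\right) + 1750 = -43 + 1750 = 1707$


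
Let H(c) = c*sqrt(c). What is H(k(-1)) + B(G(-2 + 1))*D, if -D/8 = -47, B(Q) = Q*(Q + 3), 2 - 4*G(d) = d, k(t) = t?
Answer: 2115/2 - I ≈ 1057.5 - 1.0*I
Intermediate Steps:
H(c) = c**(3/2)
G(d) = 1/2 - d/4
B(Q) = Q*(3 + Q)
D = 376 (D = -8*(-47) = 376)
H(k(-1)) + B(G(-2 + 1))*D = (-1)**(3/2) + ((1/2 - (-2 + 1)/4)*(3 + (1/2 - (-2 + 1)/4)))*376 = -I + ((1/2 - 1/4*(-1))*(3 + (1/2 - 1/4*(-1))))*376 = -I + ((1/2 + 1/4)*(3 + (1/2 + 1/4)))*376 = -I + (3*(3 + 3/4)/4)*376 = -I + ((3/4)*(15/4))*376 = -I + (45/16)*376 = -I + 2115/2 = 2115/2 - I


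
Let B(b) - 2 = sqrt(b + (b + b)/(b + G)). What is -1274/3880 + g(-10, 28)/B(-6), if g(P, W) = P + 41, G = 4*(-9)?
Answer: 199661/32980 - 31*I*sqrt(70)/34 ≈ 6.054 - 7.6284*I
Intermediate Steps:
G = -36
g(P, W) = 41 + P
B(b) = 2 + sqrt(b + 2*b/(-36 + b)) (B(b) = 2 + sqrt(b + (b + b)/(b - 36)) = 2 + sqrt(b + (2*b)/(-36 + b)) = 2 + sqrt(b + 2*b/(-36 + b)))
-1274/3880 + g(-10, 28)/B(-6) = -1274/3880 + (41 - 10)/(2 + sqrt(-6*(-34 - 6)/(-36 - 6))) = -1274*1/3880 + 31/(2 + sqrt(-6*(-40)/(-42))) = -637/1940 + 31/(2 + sqrt(-6*(-1/42)*(-40))) = -637/1940 + 31/(2 + sqrt(-40/7)) = -637/1940 + 31/(2 + 2*I*sqrt(70)/7)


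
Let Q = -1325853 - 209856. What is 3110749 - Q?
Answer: 4646458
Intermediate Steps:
Q = -1535709
3110749 - Q = 3110749 - 1*(-1535709) = 3110749 + 1535709 = 4646458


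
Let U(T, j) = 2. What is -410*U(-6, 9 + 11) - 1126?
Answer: -1946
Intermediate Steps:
-410*U(-6, 9 + 11) - 1126 = -410*2 - 1126 = -820 - 1126 = -1946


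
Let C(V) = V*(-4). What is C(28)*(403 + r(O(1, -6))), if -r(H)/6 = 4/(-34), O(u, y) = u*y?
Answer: -768656/17 ≈ -45215.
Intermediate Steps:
C(V) = -4*V
r(H) = 12/17 (r(H) = -24/(-34) = -24*(-1)/34 = -6*(-2/17) = 12/17)
C(28)*(403 + r(O(1, -6))) = (-4*28)*(403 + 12/17) = -112*6863/17 = -768656/17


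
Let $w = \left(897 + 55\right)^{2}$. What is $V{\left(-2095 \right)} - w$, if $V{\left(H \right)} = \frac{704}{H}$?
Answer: $- \frac{1898707584}{2095} \approx -9.063 \cdot 10^{5}$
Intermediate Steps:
$w = 906304$ ($w = 952^{2} = 906304$)
$V{\left(-2095 \right)} - w = \frac{704}{-2095} - 906304 = 704 \left(- \frac{1}{2095}\right) - 906304 = - \frac{704}{2095} - 906304 = - \frac{1898707584}{2095}$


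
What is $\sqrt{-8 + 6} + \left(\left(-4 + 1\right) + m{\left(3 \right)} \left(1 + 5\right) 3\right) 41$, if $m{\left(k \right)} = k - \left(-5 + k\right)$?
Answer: $3567 + i \sqrt{2} \approx 3567.0 + 1.4142 i$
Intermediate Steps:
$m{\left(k \right)} = 5$
$\sqrt{-8 + 6} + \left(\left(-4 + 1\right) + m{\left(3 \right)} \left(1 + 5\right) 3\right) 41 = \sqrt{-8 + 6} + \left(\left(-4 + 1\right) + 5 \left(1 + 5\right) 3\right) 41 = \sqrt{-2} + \left(-3 + 5 \cdot 6 \cdot 3\right) 41 = i \sqrt{2} + \left(-3 + 5 \cdot 18\right) 41 = i \sqrt{2} + \left(-3 + 90\right) 41 = i \sqrt{2} + 87 \cdot 41 = i \sqrt{2} + 3567 = 3567 + i \sqrt{2}$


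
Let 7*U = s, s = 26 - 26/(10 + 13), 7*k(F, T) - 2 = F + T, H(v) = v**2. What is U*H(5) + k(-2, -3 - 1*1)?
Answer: 14208/161 ≈ 88.248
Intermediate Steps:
k(F, T) = 2/7 + F/7 + T/7 (k(F, T) = 2/7 + (F + T)/7 = 2/7 + (F/7 + T/7) = 2/7 + F/7 + T/7)
s = 572/23 (s = 26 - 26/23 = 572/23 ≈ 24.870)
U = 572/161 (U = (1/7)*(572/23) = 572/161 ≈ 3.5528)
U*H(5) + k(-2, -3 - 1*1) = (572/161)*5**2 + (2/7 + (1/7)*(-2) + (-3 - 1*1)/7) = (572/161)*25 + (2/7 - 2/7 + (-3 - 1)/7) = 14300/161 + (2/7 - 2/7 + (1/7)*(-4)) = 14300/161 + (2/7 - 2/7 - 4/7) = 14300/161 - 4/7 = 14208/161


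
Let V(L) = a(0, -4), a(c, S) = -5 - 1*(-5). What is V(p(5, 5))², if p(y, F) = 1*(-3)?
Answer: 0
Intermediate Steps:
a(c, S) = 0 (a(c, S) = -5 + 5 = 0)
p(y, F) = -3
V(L) = 0
V(p(5, 5))² = 0² = 0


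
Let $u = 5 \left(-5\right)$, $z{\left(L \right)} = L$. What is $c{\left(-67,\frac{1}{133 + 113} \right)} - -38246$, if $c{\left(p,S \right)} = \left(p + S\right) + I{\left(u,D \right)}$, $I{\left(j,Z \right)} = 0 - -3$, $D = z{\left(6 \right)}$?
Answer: $\frac{9392773}{246} \approx 38182.0$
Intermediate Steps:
$D = 6$
$u = -25$
$I{\left(j,Z \right)} = 3$ ($I{\left(j,Z \right)} = 0 + 3 = 3$)
$c{\left(p,S \right)} = 3 + S + p$ ($c{\left(p,S \right)} = \left(p + S\right) + 3 = \left(S + p\right) + 3 = 3 + S + p$)
$c{\left(-67,\frac{1}{133 + 113} \right)} - -38246 = \left(3 + \frac{1}{133 + 113} - 67\right) - -38246 = \left(3 + \frac{1}{246} - 67\right) + 38246 = - \frac{15743}{246} + 38246 = \frac{9392773}{246}$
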